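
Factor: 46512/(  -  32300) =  - 2^2*3^2*5^( - 2) =- 36/25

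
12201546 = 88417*138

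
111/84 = 37/28 = 1.32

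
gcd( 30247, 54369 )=7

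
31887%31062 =825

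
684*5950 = 4069800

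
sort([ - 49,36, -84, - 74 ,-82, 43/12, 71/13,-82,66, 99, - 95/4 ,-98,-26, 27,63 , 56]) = [  -  98,- 84, - 82, -82, - 74 , - 49,- 26,-95/4, 43/12, 71/13  ,  27, 36,56,63,66, 99]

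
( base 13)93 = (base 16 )78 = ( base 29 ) 44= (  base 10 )120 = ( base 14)88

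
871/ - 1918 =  -871/1918 = - 0.45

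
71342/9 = 7926  +  8/9 = 7926.89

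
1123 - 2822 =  - 1699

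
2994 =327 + 2667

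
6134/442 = 13+ 194/221=13.88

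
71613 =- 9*( - 7957)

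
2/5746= 1/2873=0.00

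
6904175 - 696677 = 6207498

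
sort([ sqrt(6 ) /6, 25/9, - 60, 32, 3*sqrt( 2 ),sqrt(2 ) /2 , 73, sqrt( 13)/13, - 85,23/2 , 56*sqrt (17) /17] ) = [  -  85, - 60,sqrt( 13 )/13,sqrt( 6)/6,sqrt( 2)/2,25/9, 3  *sqrt( 2 ) , 23/2, 56*sqrt (17)/17,32, 73] 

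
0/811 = 0 = 0.00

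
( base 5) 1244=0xc7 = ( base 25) 7O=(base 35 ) 5O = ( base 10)199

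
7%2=1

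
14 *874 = 12236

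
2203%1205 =998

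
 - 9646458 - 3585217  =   - 13231675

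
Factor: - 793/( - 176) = 2^( - 4 )*11^( - 1)*13^1*61^1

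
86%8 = 6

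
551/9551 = 551/9551 = 0.06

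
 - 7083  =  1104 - 8187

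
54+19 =73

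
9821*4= 39284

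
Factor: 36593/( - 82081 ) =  - 23^1*37^1*43^1*79^ ( - 1 ) *1039^( - 1 ) 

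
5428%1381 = 1285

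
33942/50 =678  +  21/25 = 678.84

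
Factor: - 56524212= - 2^2*3^2*1570117^1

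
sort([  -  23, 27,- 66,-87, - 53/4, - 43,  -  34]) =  [ - 87, - 66, - 43, -34, - 23, - 53/4,27 ]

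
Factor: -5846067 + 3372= -3^1*5^1*389513^1=- 5842695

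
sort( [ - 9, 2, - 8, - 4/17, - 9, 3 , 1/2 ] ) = [- 9,-9, - 8,  -  4/17,1/2, 2, 3 ] 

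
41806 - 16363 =25443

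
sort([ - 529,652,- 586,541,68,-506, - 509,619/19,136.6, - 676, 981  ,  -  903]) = [- 903,- 676, -586,-529, - 509, - 506,619/19 , 68 , 136.6,  541,652, 981 ]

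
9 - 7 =2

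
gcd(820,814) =2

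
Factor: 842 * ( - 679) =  - 2^1 * 7^1*97^1*421^1 = -571718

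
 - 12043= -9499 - 2544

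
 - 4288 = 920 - 5208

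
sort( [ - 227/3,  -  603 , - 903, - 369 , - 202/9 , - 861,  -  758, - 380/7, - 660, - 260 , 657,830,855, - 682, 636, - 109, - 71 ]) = [ - 903, -861, - 758, - 682, - 660, - 603, - 369, - 260 , - 109, - 227/3, - 71, - 380/7,  -  202/9,636, 657, 830,855]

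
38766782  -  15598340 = 23168442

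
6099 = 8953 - 2854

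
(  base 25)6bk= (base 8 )7715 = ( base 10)4045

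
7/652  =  7/652 = 0.01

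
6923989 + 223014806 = 229938795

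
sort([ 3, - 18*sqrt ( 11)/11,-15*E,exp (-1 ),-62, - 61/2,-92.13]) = [-92.13, - 62,-15*E, -61/2,-18 * sqrt( 11 )/11, exp( - 1),3 ]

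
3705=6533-2828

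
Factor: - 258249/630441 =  - 3^( - 1 ) *7^( - 1 )*10007^( - 1)*86083^1 =- 86083/210147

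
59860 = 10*5986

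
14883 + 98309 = 113192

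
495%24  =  15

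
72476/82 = 883 + 35/41 = 883.85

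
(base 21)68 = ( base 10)134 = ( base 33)42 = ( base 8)206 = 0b10000110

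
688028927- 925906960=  - 237878033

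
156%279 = 156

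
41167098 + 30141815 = 71308913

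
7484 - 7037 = 447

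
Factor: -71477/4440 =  - 2^(-3 )*3^ ( -1)*5^ ( - 1)*7^1*37^( - 1)*10211^1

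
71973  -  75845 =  - 3872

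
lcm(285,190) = 570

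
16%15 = 1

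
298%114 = 70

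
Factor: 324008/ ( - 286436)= -2^1 * 401^1*709^( - 1) = - 802/709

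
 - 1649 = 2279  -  3928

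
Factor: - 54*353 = - 2^1*3^3 * 353^1 = - 19062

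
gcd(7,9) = 1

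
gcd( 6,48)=6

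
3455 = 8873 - 5418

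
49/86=49/86 = 0.57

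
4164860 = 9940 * 419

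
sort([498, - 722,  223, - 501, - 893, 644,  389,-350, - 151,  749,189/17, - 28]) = [ - 893, - 722, - 501, - 350, - 151, - 28,189/17,223,  389,498,  644,749]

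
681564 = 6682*102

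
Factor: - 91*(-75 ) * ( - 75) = -511875=- 3^2*5^4*7^1*13^1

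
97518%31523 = 2949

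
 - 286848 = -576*498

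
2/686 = 1/343 = 0.00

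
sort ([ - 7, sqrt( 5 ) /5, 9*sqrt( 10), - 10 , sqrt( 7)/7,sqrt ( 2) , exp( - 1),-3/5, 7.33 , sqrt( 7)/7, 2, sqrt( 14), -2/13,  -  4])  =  [ - 10,-7,-4,-3/5,-2/13,exp( - 1),sqrt( 7)/7,sqrt(7 )/7  ,  sqrt(5)/5, sqrt(2), 2,sqrt( 14) , 7.33, 9 *sqrt(10)]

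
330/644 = 165/322 = 0.51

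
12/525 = 4/175 = 0.02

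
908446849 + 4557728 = 913004577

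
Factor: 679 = 7^1*97^1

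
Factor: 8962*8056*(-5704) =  - 411816661888 = - 2^7*19^1*23^1*31^1*53^1 * 4481^1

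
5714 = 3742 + 1972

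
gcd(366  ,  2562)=366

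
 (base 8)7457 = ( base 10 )3887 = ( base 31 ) 41C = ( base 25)65c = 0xF2F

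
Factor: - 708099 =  - 3^1 *7^2 *4817^1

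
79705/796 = 100 +105/796 =100.13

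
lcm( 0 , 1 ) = 0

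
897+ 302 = 1199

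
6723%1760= 1443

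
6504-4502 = 2002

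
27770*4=111080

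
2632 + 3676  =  6308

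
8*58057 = 464456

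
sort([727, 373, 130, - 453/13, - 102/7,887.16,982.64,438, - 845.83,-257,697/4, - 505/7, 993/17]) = [ - 845.83, - 257, - 505/7, - 453/13,  -  102/7,993/17,  130,697/4, 373, 438, 727, 887.16, 982.64 ] 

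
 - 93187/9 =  - 93187/9 = - 10354.11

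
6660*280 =1864800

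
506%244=18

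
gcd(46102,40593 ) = 7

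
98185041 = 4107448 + 94077593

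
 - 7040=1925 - 8965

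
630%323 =307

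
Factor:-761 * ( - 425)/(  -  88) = -2^(-3 )*5^2*11^( - 1)*17^1*761^1 = - 323425/88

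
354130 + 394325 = 748455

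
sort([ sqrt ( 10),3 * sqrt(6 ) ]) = [sqrt ( 10),3*sqrt ( 6) ]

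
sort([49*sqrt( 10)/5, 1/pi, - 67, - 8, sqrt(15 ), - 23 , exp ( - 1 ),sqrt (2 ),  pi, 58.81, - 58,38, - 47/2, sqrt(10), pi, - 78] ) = [-78, - 67, - 58, - 47/2, - 23, - 8, 1/pi, exp( - 1), sqrt( 2),pi,  pi,sqrt(10 ),sqrt (15),  49*sqrt ( 10)/5,  38, 58.81]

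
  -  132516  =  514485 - 647001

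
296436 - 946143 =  - 649707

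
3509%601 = 504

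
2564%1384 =1180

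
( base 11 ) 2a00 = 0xf20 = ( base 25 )64m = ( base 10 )3872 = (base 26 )5io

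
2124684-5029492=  - 2904808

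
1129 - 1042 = 87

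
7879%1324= 1259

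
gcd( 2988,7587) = 9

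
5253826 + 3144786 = 8398612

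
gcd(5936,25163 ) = 1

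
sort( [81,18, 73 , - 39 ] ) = [-39, 18, 73,81] 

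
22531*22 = 495682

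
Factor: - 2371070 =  - 2^1 *5^1*13^2 * 23^1*61^1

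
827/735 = 827/735 = 1.13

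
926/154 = 463/77 = 6.01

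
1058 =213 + 845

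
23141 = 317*73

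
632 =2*316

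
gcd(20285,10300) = 5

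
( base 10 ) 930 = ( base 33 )s6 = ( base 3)1021110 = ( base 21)226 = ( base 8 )1642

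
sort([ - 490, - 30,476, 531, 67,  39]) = [ - 490, - 30, 39  ,  67,  476,531]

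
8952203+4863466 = 13815669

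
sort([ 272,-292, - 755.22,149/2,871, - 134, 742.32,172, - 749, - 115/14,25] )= [-755.22, - 749, - 292, - 134, - 115/14, 25,  149/2,172,272,742.32 , 871]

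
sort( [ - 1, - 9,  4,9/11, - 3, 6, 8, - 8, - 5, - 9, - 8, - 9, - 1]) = [  -  9, - 9, - 9, - 8, - 8, - 5, -3,-1,-1,9/11,4, 6,8]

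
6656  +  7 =6663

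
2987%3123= 2987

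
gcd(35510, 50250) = 670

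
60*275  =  16500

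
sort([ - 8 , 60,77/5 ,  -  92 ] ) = [  -  92,- 8 , 77/5 , 60]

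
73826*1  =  73826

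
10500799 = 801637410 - 791136611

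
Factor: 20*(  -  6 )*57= - 2^3*3^2*5^1*19^1= - 6840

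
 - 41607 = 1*(-41607) 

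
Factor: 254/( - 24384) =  - 1/96 = - 2^(- 5 )*3^(-1)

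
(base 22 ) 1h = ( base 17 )25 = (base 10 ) 39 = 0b100111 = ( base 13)30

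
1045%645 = 400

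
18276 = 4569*4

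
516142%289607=226535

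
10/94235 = 2/18847 =0.00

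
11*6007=66077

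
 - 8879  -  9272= -18151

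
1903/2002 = 173/182 = 0.95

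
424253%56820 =26513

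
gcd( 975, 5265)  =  195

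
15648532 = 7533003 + 8115529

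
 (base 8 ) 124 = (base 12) 70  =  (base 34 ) 2g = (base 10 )84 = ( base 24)3C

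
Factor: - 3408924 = -2^2*3^1*61^1*4657^1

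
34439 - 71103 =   -  36664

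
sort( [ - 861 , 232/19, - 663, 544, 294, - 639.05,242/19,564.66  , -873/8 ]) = [ -861,-663, - 639.05,- 873/8,232/19, 242/19,294, 544,564.66 ] 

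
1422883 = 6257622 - 4834739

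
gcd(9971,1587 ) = 1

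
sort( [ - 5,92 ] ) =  [-5, 92]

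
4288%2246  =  2042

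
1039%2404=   1039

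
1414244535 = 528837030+885407505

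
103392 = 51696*2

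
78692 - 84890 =-6198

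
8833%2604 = 1021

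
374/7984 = 187/3992 = 0.05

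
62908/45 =62908/45  =  1397.96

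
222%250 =222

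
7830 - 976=6854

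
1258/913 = 1258/913 = 1.38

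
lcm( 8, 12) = 24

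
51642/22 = 2347 + 4/11 = 2347.36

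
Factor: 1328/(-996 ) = -4/3=-2^2 *3^(-1)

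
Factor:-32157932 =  - 2^2* 173^1*46471^1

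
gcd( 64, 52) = 4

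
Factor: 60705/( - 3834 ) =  - 2^( - 1)*3^( - 1 )*5^1*19^1 = - 95/6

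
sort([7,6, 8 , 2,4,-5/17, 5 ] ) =[ - 5/17, 2,4 , 5, 6, 7,8 ]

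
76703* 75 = 5752725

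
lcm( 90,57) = 1710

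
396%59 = 42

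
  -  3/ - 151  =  3/151 = 0.02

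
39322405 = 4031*9755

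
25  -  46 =-21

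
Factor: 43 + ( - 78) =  - 35 = - 5^1*7^1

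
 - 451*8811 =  - 3973761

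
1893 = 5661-3768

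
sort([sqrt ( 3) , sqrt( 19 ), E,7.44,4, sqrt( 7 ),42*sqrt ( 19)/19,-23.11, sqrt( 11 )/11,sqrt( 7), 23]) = [ - 23.11, sqrt(11) /11, sqrt( 3 ), sqrt( 7), sqrt( 7 ), E, 4, sqrt( 19), 7.44,42*sqrt( 19 )/19,  23] 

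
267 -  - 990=1257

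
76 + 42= 118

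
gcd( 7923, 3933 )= 57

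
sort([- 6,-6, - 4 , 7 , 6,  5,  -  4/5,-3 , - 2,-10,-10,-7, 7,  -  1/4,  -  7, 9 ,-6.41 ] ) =[-10, - 10,-7 , - 7  ,- 6.41, - 6 ,-6, - 4, - 3, - 2, - 4/5, - 1/4, 5, 6, 7, 7,  9] 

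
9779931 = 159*61509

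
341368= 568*601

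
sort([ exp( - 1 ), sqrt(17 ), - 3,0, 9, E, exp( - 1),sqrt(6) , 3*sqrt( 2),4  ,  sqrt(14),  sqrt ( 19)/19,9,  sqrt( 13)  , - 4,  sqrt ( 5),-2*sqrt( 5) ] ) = [ - 2*sqrt( 5), - 4, - 3, 0, sqrt(19 ) /19, exp(-1 ), exp(-1 ), sqrt(5), sqrt (6),E, sqrt(13), sqrt( 14 ),4 , sqrt( 17 ), 3*sqrt( 2), 9, 9 ]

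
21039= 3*7013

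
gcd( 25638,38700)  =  6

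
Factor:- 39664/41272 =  - 74/77 = - 2^1*7^( - 1 )*11^( - 1)*37^1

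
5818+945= 6763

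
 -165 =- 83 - 82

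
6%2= 0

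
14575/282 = 14575/282=51.68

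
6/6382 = 3/3191=   0.00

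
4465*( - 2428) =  - 10841020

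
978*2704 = 2644512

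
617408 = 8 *77176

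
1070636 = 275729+794907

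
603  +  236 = 839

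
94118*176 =16564768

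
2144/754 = 2+318/377 = 2.84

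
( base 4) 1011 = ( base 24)2l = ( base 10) 69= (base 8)105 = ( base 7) 126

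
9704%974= 938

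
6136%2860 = 416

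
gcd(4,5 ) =1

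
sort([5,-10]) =[ - 10,5] 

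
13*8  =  104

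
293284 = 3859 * 76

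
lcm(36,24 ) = 72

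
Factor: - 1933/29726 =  - 2^(-1)*89^( - 1)*167^ ( - 1)*1933^1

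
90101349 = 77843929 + 12257420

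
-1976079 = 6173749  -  8149828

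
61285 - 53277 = 8008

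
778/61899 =778/61899 = 0.01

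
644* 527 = 339388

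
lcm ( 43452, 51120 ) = 869040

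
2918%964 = 26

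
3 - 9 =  - 6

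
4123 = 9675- 5552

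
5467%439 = 199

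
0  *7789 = 0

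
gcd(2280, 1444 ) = 76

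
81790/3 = 81790/3 = 27263.33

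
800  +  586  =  1386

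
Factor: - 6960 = - 2^4*3^1 * 5^1*29^1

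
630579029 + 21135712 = 651714741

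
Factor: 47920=2^4 * 5^1*599^1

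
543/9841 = 543/9841 = 0.06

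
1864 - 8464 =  - 6600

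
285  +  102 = 387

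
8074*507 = 4093518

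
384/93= 4+4/31=4.13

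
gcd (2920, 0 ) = 2920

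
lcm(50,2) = 50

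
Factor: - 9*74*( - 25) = 2^1*3^2 * 5^2*37^1=16650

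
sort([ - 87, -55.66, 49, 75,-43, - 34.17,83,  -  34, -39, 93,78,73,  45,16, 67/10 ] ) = [-87 , - 55.66, -43, - 39,  -  34.17, - 34, 67/10,16, 45, 49 , 73,75,78, 83,93]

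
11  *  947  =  10417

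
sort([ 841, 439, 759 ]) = [439, 759, 841]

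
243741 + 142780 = 386521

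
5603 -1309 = 4294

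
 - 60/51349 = -1 + 51289/51349 = - 0.00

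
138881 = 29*4789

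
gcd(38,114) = 38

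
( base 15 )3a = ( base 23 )29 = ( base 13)43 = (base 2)110111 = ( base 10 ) 55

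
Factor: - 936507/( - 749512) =2^( - 3)*3^1 *11^1*13^1*19^(- 1 )*37^1*59^1*4931^(-1) 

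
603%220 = 163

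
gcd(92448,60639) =3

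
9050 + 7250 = 16300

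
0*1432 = 0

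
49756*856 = 42591136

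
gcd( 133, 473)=1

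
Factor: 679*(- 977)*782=-2^1*7^1 * 17^1*23^1*97^1*977^1 = -518765506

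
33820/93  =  33820/93 = 363.66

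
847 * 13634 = 11547998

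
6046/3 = 2015+ 1/3   =  2015.33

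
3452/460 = 7 + 58/115 = 7.50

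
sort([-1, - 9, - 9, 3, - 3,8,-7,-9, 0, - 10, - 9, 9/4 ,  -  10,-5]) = [ - 10,-10, - 9 , -9 , - 9,  -  9, -7, - 5, - 3, - 1,0,9/4, 3 , 8] 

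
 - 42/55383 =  - 14/18461 = -0.00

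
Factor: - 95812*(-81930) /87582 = 1308312860/14597 = 2^2*5^1*11^(  -  1 )*17^1 * 1327^( - 1)* 1409^1*2731^1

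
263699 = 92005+171694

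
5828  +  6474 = 12302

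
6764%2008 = 740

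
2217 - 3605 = -1388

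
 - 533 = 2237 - 2770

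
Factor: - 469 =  - 7^1*67^1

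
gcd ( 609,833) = 7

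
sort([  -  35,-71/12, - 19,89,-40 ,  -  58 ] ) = [ - 58, - 40 , - 35,  -  19, - 71/12, 89] 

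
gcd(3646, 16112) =2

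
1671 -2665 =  - 994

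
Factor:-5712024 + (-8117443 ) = - 13829467^1 = -13829467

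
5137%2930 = 2207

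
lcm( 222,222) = 222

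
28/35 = 4/5 = 0.80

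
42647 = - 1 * ( - 42647)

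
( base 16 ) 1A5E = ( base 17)1661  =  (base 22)dki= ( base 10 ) 6750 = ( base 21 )F69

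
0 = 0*197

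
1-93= -92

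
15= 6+9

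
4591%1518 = 37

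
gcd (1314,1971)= 657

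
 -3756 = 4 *( - 939) 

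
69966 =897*78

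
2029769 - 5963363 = -3933594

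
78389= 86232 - 7843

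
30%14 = 2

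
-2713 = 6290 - 9003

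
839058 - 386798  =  452260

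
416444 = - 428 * ( - 973 ) 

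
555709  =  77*7217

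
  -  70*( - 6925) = 484750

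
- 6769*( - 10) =67690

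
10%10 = 0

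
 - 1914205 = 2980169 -4894374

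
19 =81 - 62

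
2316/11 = 2316/11= 210.55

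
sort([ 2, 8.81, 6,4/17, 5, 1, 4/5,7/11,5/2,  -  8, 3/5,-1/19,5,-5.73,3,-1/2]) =[- 8, - 5.73,  -  1/2,-1/19, 4/17, 3/5, 7/11, 4/5, 1, 2, 5/2, 3,  5,  5,6,8.81 ] 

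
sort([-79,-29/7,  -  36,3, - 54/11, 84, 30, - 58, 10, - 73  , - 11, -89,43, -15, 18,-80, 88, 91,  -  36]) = [ - 89,-80, - 79,-73, - 58, -36, - 36 ,- 15,-11,-54/11, -29/7, 3,10, 18, 30, 43, 84, 88, 91]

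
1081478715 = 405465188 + 676013527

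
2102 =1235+867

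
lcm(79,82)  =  6478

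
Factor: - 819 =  - 3^2*7^1*13^1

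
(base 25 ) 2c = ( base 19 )35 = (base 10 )62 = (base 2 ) 111110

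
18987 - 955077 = -936090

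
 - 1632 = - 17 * 96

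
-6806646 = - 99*68754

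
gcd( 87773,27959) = 1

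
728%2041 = 728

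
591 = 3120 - 2529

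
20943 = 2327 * 9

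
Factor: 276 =2^2*3^1*23^1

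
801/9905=801/9905 = 0.08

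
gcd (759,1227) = 3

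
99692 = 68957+30735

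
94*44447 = 4178018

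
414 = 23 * 18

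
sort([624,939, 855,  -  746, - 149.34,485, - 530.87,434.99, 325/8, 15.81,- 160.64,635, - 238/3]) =[- 746, - 530.87, - 160.64, - 149.34, - 238/3,15.81,325/8, 434.99,485,624,635, 855,939]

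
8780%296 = 196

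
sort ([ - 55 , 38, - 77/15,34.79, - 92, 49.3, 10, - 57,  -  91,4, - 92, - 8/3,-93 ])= [ - 93, - 92,-92,  -  91, - 57, - 55,  -  77/15,  -  8/3, 4,10,34.79,38, 49.3]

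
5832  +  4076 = 9908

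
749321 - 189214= 560107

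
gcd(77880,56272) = 8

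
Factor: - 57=-3^1* 19^1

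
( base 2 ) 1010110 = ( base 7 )152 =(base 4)1112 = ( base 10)86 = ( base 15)5B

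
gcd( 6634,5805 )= 1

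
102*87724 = 8947848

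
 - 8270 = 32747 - 41017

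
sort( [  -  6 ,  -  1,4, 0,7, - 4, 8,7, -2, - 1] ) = [ -6, - 4 , - 2,-1, - 1, 0,4,  7, 7, 8] 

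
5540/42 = 2770/21 = 131.90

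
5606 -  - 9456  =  15062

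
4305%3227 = 1078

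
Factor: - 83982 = - 2^1*3^1 * 13997^1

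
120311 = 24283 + 96028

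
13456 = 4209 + 9247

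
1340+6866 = 8206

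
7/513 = 7/513=0.01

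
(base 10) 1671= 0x687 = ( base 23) 33F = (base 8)3207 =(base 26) 2c7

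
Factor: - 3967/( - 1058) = 2^(-1 ) *23^( - 2) * 3967^1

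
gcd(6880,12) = 4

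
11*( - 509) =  -5599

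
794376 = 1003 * 792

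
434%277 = 157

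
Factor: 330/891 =2^1*3^(-3 )*5^1 = 10/27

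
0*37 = 0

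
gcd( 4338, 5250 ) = 6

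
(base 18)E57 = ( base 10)4633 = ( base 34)409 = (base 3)20100121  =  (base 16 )1219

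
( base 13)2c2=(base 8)760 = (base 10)496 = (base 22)10c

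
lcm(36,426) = 2556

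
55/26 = 2+3/26  =  2.12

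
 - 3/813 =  - 1/271 = - 0.00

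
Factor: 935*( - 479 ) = - 5^1 * 11^1*17^1*479^1 = - 447865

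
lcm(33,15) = 165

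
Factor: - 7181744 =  - 2^4*448859^1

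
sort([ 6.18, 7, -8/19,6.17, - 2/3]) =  [-2/3 , - 8/19, 6.17, 6.18, 7]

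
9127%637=209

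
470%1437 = 470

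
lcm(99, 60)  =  1980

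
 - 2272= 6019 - 8291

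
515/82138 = 515/82138 = 0.01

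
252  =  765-513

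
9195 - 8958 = 237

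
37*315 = 11655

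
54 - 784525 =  - 784471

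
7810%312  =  10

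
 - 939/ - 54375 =313/18125 = 0.02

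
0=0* 697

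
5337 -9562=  - 4225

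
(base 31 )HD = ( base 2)1000011100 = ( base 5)4130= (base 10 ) 540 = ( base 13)327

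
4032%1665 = 702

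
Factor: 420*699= 2^2*3^2*5^1*7^1*233^1= 293580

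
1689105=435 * 3883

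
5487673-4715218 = 772455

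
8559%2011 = 515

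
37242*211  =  7858062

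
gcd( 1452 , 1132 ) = 4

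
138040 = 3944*35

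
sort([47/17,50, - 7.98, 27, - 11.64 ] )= [-11.64, - 7.98, 47/17,27 , 50 ]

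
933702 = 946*987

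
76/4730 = 38/2365= 0.02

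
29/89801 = 29/89801 = 0.00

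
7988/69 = 7988/69 = 115.77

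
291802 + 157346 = 449148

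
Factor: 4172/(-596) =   -  7^1 = -7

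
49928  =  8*6241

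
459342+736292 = 1195634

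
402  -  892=-490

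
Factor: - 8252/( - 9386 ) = 4126/4693 = 2^1*13^( - 1) * 19^ ( - 2)*2063^1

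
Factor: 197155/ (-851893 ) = - 5^1*43^1 * 929^(-1 )  =  - 215/929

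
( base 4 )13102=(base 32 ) EI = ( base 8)722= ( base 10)466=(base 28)GI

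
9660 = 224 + 9436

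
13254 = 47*282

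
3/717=1/239=0.00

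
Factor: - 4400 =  -2^4 * 5^2*11^1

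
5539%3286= 2253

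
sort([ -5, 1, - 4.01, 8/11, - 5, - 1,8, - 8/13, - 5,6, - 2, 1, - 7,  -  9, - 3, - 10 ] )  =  [ - 10, - 9, - 7, - 5,- 5, - 5, - 4.01, - 3, - 2, - 1,-8/13,8/11,1,1,6,8]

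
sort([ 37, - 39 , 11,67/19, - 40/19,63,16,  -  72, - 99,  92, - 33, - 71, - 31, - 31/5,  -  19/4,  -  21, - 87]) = [ - 99, - 87,-72, - 71, - 39 , - 33, - 31,-21, - 31/5, - 19/4, - 40/19,67/19,11,16,37,63, 92 ]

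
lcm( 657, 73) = 657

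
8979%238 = 173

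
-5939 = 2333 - 8272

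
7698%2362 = 612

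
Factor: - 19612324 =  - 2^2 * 4903081^1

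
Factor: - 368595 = -3^2*5^1*8191^1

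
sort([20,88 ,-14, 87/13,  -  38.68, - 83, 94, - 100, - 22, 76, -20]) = [ - 100, - 83,  -  38.68, - 22, - 20  , - 14, 87/13,20,  76,88, 94 ] 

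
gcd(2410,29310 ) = 10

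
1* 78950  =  78950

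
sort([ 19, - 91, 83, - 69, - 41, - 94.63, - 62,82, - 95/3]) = [ - 94.63, -91,-69,  -  62, - 41, - 95/3,19,82,83 ] 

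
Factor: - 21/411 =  -7^1*137^(-1 ) = -7/137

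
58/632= 29/316 = 0.09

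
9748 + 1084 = 10832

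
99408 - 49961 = 49447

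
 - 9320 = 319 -9639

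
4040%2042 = 1998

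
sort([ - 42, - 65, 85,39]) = [-65,  -  42,39,  85]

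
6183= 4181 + 2002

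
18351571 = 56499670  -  38148099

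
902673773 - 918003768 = - 15329995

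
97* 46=4462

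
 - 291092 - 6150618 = -6441710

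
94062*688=64714656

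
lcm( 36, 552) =1656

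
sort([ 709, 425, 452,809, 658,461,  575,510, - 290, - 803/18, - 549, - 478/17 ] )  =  [ - 549,  -  290, - 803/18,-478/17,425, 452,461, 510, 575, 658,709, 809] 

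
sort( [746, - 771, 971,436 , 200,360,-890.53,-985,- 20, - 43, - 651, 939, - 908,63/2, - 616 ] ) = [-985, - 908, - 890.53,-771, - 651, - 616, - 43, - 20,63/2,200,360,436,746,  939,  971] 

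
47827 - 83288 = -35461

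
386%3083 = 386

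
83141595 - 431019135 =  - 347877540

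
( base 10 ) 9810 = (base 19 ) 1836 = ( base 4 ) 2121102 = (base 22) k5k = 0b10011001010010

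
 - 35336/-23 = 1536+8/23 =1536.35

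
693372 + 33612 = 726984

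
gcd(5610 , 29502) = 66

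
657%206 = 39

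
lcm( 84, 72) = 504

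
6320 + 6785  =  13105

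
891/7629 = 297/2543 =0.12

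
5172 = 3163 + 2009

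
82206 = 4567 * 18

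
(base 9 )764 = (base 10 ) 625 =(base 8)1161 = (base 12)441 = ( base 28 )M9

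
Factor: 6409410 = 2^1*3^1*5^1 * 7^1*23^1*1327^1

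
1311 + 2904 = 4215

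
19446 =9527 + 9919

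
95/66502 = 95/66502 = 0.00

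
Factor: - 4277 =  - 7^1*13^1*47^1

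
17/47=17/47 = 0.36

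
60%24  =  12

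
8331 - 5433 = 2898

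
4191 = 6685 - 2494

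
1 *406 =406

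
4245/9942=1415/3314 = 0.43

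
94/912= 47/456 = 0.10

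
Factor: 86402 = 2^1*43201^1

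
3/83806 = 3/83806 = 0.00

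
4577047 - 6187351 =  - 1610304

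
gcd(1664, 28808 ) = 104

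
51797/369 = 51797/369= 140.37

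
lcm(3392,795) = 50880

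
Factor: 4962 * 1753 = 2^1 *3^1*827^1*1753^1 = 8698386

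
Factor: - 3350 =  - 2^1*5^2*67^1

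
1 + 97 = 98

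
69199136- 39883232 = 29315904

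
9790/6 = 4895/3 = 1631.67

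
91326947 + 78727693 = 170054640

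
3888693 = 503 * 7731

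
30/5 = 6 =6.00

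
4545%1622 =1301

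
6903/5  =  6903/5 = 1380.60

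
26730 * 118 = 3154140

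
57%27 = 3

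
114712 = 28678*4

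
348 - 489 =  - 141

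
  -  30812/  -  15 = 30812/15 = 2054.13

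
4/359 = 4/359  =  0.01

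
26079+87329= 113408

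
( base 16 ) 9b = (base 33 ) 4N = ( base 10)155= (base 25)65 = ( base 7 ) 311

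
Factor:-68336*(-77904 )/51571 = 2^8*3^2*13^( - 1)*541^1 * 3967^(-1) * 4271^1= 5323647744/51571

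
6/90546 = 1/15091 = 0.00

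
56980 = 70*814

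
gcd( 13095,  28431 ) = 27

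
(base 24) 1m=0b101110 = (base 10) 46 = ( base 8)56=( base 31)1F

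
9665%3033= 566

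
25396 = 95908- 70512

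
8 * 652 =5216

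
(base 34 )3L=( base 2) 1111011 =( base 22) 5D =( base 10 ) 123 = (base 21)5i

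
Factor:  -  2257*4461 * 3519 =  - 3^3* 17^1*23^1*37^1*61^1*1487^1 =- 35430970563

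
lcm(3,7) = 21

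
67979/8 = 8497 + 3/8 = 8497.38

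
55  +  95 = 150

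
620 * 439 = 272180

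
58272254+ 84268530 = 142540784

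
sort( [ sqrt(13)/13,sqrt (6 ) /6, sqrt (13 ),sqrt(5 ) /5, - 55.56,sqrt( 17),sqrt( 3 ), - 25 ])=[-55.56, - 25,sqrt(13 ) /13 , sqrt( 6 )/6, sqrt(5 )/5,  sqrt(3), sqrt(13 ),sqrt( 17 )]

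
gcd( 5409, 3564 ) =9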